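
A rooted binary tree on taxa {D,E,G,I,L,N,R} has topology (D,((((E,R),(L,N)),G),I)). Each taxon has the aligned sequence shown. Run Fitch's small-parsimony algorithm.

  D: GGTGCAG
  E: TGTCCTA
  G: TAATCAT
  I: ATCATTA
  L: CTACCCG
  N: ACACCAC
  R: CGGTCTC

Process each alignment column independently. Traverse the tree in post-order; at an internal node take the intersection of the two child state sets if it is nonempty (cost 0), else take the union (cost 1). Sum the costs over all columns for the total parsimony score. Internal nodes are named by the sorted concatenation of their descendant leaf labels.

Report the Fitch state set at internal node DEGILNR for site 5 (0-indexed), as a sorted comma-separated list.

A

ER@0: {T} ∪ {C} = {C,T} (union, +1)
LN@0: {C} ∪ {A} = {A,C} (union, +1)
ELNR@0: {C,T} ∩ {A,C} = {C} (intersection, +0)
EGLNR@0: {C} ∪ {T} = {C,T} (union, +1)
EGILNR@0: {C,T} ∪ {A} = {A,C,T} (union, +1)
DEGILNR@0: {G} ∪ {A,C,T} = {A,C,G,T} (union, +1)
ER@1: {G} ∩ {G} = {G} (intersection, +0)
LN@1: {T} ∪ {C} = {C,T} (union, +1)
ELNR@1: {G} ∪ {C,T} = {C,G,T} (union, +1)
EGLNR@1: {C,G,T} ∪ {A} = {A,C,G,T} (union, +1)
EGILNR@1: {A,C,G,T} ∩ {T} = {T} (intersection, +0)
DEGILNR@1: {G} ∪ {T} = {G,T} (union, +1)
ER@2: {T} ∪ {G} = {G,T} (union, +1)
LN@2: {A} ∩ {A} = {A} (intersection, +0)
ELNR@2: {G,T} ∪ {A} = {A,G,T} (union, +1)
EGLNR@2: {A,G,T} ∩ {A} = {A} (intersection, +0)
EGILNR@2: {A} ∪ {C} = {A,C} (union, +1)
DEGILNR@2: {T} ∪ {A,C} = {A,C,T} (union, +1)
ER@3: {C} ∪ {T} = {C,T} (union, +1)
LN@3: {C} ∩ {C} = {C} (intersection, +0)
ELNR@3: {C,T} ∩ {C} = {C} (intersection, +0)
EGLNR@3: {C} ∪ {T} = {C,T} (union, +1)
EGILNR@3: {C,T} ∪ {A} = {A,C,T} (union, +1)
DEGILNR@3: {G} ∪ {A,C,T} = {A,C,G,T} (union, +1)
ER@4: {C} ∩ {C} = {C} (intersection, +0)
LN@4: {C} ∩ {C} = {C} (intersection, +0)
ELNR@4: {C} ∩ {C} = {C} (intersection, +0)
EGLNR@4: {C} ∩ {C} = {C} (intersection, +0)
EGILNR@4: {C} ∪ {T} = {C,T} (union, +1)
DEGILNR@4: {C} ∩ {C,T} = {C} (intersection, +0)
ER@5: {T} ∩ {T} = {T} (intersection, +0)
LN@5: {C} ∪ {A} = {A,C} (union, +1)
ELNR@5: {T} ∪ {A,C} = {A,C,T} (union, +1)
EGLNR@5: {A,C,T} ∩ {A} = {A} (intersection, +0)
EGILNR@5: {A} ∪ {T} = {A,T} (union, +1)
DEGILNR@5: {A} ∩ {A,T} = {A} (intersection, +0)
ER@6: {A} ∪ {C} = {A,C} (union, +1)
LN@6: {G} ∪ {C} = {C,G} (union, +1)
ELNR@6: {A,C} ∩ {C,G} = {C} (intersection, +0)
EGLNR@6: {C} ∪ {T} = {C,T} (union, +1)
EGILNR@6: {C,T} ∪ {A} = {A,C,T} (union, +1)
DEGILNR@6: {G} ∪ {A,C,T} = {A,C,G,T} (union, +1)
per-site changes: [5, 4, 4, 4, 1, 3, 5]; total = 26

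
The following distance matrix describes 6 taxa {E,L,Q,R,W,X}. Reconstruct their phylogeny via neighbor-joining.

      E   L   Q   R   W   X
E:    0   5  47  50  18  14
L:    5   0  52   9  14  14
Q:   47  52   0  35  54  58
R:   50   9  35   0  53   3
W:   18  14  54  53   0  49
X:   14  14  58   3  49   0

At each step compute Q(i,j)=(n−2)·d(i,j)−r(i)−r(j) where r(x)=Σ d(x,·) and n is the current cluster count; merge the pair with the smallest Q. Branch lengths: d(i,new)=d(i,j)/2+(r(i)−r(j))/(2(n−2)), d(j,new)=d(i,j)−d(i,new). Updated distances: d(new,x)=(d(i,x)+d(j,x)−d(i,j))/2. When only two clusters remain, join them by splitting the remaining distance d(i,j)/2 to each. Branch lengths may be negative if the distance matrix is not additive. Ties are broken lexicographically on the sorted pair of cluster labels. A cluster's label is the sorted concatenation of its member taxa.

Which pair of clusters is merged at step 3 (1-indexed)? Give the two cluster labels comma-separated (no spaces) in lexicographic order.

E,W

iteration 1: select R,X (d=3, Q=-276); attach at lengths (3, 0); label the merged cluster RX
  updated: d(E,RX)=61/2, d(L,RX)=10, d(Q,RX)=45, d(RX,W)=99/2
iteration 2: select Q,RX (d=45, Q=-198); attach at lengths (33, 12); label the merged cluster QRX
  updated: d(E,QRX)=65/4, d(L,QRX)=17/2, d(QRX,W)=117/4
iteration 3: select E,W (d=18, Q=-129/2); attach at lengths (7/2, 29/2); label the merged cluster EW
  updated: d(EW,L)=1/2, d(EW,QRX)=55/4
iteration 4: select EW,L (d=1/2, Q=-91/4); attach at lengths (23/8, -19/8); label the merged cluster ELW
  updated: d(ELW,QRX)=87/8
iteration 5: select ELW,QRX (d=87/8); attach at lengths (87/16, 87/16); label the merged cluster ELQRWX
final tree: (((E:7/2,W:29/2):23/8,L:-19/8):87/16,(Q:33,(R:3,X:0):12):87/16)
total length: 619/8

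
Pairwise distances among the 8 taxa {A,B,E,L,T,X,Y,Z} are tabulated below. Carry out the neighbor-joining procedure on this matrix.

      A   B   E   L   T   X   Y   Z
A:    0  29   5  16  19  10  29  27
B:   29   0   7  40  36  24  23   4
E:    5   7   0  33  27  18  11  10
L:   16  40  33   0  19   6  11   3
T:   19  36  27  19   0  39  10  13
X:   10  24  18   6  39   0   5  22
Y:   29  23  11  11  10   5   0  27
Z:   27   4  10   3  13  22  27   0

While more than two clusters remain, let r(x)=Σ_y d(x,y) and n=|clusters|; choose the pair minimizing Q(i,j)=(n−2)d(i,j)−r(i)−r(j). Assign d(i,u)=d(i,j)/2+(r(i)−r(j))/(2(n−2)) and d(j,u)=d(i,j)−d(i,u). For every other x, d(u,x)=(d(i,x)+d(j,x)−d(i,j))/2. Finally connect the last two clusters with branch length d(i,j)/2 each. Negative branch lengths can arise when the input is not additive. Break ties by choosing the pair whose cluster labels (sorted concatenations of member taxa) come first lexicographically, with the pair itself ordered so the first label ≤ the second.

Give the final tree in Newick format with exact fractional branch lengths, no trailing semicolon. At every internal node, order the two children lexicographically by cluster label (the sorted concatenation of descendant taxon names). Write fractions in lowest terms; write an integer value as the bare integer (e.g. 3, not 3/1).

(((A:193/32,(L:95/24,X:49/24):127/32):105/32,((B:27/4,Z:-11/4):101/20,E:29/20):197/32):207/64,(T:319/32,Y:1/32):207/64)

1. join B+Z (d=4, Q=-245) ⇒ BZ; edges |B|=27/4, |Z|=-11/4
  updated: d(A,BZ)=26, d(BZ,E)=13/2, d(BZ,L)=39/2, d(BZ,T)=45/2, d(BZ,X)=21, d(BZ,Y)=23
2. join BZ+E (d=13/2, Q=-373/2) ⇒ BEZ; edges |BZ|=101/20, |E|=29/20
  updated: d(A,BEZ)=49/4, d(BEZ,L)=23, d(BEZ,T)=43/2, d(BEZ,X)=65/4, d(BEZ,Y)=55/4
3. join T+Y (d=10, Q=-549/4) ⇒ TY; edges |T|=319/32, |Y|=1/32
  updated: d(A,TY)=19, d(BEZ,TY)=101/8, d(L,TY)=10, d(TY,X)=17
4. join L+X (d=6, Q=-345/4) ⇒ LX; edges |L|=95/24, |X|=49/24
  updated: d(A,LX)=10, d(BEZ,LX)=133/8, d(LX,TY)=21/2
5. join A+LX (d=10, Q=-467/8) ⇒ ALX; edges |A|=193/32, |LX|=127/32
  updated: d(ALX,BEZ)=151/16, d(ALX,TY)=39/4
6. join ALX+BEZ (d=151/16, Q=-509/16) ⇒ ABELXZ; edges |ALX|=105/32, |BEZ|=197/32
  updated: d(ABELXZ,TY)=207/32
7. join ABELXZ+TY (d=207/32) ⇒ ABELTXYZ; edges |ABELXZ|=207/64, |TY|=207/64
final tree: (((A:193/32,(L:95/24,X:49/24):127/32):105/32,((B:27/4,Z:-11/4):101/20,E:29/20):197/32):207/64,(T:319/32,Y:1/32):207/64)
total length: 1677/32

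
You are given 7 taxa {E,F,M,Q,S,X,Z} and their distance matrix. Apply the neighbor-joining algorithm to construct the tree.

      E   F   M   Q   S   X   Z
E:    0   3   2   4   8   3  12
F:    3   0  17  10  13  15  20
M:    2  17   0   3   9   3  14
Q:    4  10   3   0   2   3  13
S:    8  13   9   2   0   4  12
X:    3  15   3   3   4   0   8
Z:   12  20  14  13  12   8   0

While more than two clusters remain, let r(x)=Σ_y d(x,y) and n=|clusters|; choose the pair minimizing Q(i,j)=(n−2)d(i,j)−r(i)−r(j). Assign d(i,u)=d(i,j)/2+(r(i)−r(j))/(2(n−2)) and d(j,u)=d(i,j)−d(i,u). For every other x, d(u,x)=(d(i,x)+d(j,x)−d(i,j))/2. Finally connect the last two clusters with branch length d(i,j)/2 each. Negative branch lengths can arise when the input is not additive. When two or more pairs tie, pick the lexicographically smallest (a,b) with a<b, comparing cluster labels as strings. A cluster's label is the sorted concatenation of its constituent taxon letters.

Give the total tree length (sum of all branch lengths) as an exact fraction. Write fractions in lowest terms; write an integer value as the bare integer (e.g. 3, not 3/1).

1. join E+F (d=3, Q=-95) ⇒ EF; edges |E|=-31/10, |F|=61/10
  updated: d(EF,M)=8, d(EF,Q)=11/2, d(EF,S)=9, d(EF,X)=15/2, d(EF,Z)=29/2
2. join X+Z (d=8, Q=-55) ⇒ XZ; edges |X|=-1/2, |Z|=17/2
  updated: d(EF,XZ)=7, d(M,XZ)=9/2, d(Q,XZ)=4, d(S,XZ)=4
3. join Q+S (d=2, Q=-65/2) ⇒ QS; edges |Q|=-7/12, |S|=31/12
  updated: d(EF,QS)=25/4, d(M,QS)=5, d(QS,XZ)=3
4. join EF+QS (d=25/4, Q=-23) ⇒ EFQS; edges |EF|=39/8, |QS|=11/8
  updated: d(EFQS,M)=27/8, d(EFQS,XZ)=15/8
5. join EFQS+M (d=27/8, Q=-39/4) ⇒ EFMQS; edges |EFQS|=3/8, |M|=3
  updated: d(EFMQS,XZ)=3/2
6. join EFMQS+XZ (d=3/2) ⇒ EFMQSXZ; edges |EFMQS|=3/4, |XZ|=3/4
final tree: ((((E:-31/10,F:61/10):39/8,(Q:-7/12,S:31/12):11/8):3/8,M:3):3/4,(X:-1/2,Z:17/2):3/4)
total length: 193/8

193/8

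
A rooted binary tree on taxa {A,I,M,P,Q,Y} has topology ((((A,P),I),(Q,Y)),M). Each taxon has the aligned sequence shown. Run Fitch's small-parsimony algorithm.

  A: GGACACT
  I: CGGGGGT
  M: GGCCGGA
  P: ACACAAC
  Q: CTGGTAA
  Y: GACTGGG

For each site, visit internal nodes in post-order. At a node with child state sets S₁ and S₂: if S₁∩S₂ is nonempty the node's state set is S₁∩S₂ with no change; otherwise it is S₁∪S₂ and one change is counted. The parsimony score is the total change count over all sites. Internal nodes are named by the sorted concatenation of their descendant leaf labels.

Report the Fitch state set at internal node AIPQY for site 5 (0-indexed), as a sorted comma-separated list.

A,G

AP@0: {G} ∪ {A} = {A,G} (union, +1)
AIP@0: {A,G} ∪ {C} = {A,C,G} (union, +1)
QY@0: {C} ∪ {G} = {C,G} (union, +1)
AIPQY@0: {A,C,G} ∩ {C,G} = {C,G} (intersection, +0)
AIMPQY@0: {C,G} ∩ {G} = {G} (intersection, +0)
AP@1: {G} ∪ {C} = {C,G} (union, +1)
AIP@1: {C,G} ∩ {G} = {G} (intersection, +0)
QY@1: {T} ∪ {A} = {A,T} (union, +1)
AIPQY@1: {G} ∪ {A,T} = {A,G,T} (union, +1)
AIMPQY@1: {A,G,T} ∩ {G} = {G} (intersection, +0)
AP@2: {A} ∩ {A} = {A} (intersection, +0)
AIP@2: {A} ∪ {G} = {A,G} (union, +1)
QY@2: {G} ∪ {C} = {C,G} (union, +1)
AIPQY@2: {A,G} ∩ {C,G} = {G} (intersection, +0)
AIMPQY@2: {G} ∪ {C} = {C,G} (union, +1)
AP@3: {C} ∩ {C} = {C} (intersection, +0)
AIP@3: {C} ∪ {G} = {C,G} (union, +1)
QY@3: {G} ∪ {T} = {G,T} (union, +1)
AIPQY@3: {C,G} ∩ {G,T} = {G} (intersection, +0)
AIMPQY@3: {G} ∪ {C} = {C,G} (union, +1)
AP@4: {A} ∩ {A} = {A} (intersection, +0)
AIP@4: {A} ∪ {G} = {A,G} (union, +1)
QY@4: {T} ∪ {G} = {G,T} (union, +1)
AIPQY@4: {A,G} ∩ {G,T} = {G} (intersection, +0)
AIMPQY@4: {G} ∩ {G} = {G} (intersection, +0)
AP@5: {C} ∪ {A} = {A,C} (union, +1)
AIP@5: {A,C} ∪ {G} = {A,C,G} (union, +1)
QY@5: {A} ∪ {G} = {A,G} (union, +1)
AIPQY@5: {A,C,G} ∩ {A,G} = {A,G} (intersection, +0)
AIMPQY@5: {A,G} ∩ {G} = {G} (intersection, +0)
AP@6: {T} ∪ {C} = {C,T} (union, +1)
AIP@6: {C,T} ∩ {T} = {T} (intersection, +0)
QY@6: {A} ∪ {G} = {A,G} (union, +1)
AIPQY@6: {T} ∪ {A,G} = {A,G,T} (union, +1)
AIMPQY@6: {A,G,T} ∩ {A} = {A} (intersection, +0)
per-site changes: [3, 3, 3, 3, 2, 3, 3]; total = 20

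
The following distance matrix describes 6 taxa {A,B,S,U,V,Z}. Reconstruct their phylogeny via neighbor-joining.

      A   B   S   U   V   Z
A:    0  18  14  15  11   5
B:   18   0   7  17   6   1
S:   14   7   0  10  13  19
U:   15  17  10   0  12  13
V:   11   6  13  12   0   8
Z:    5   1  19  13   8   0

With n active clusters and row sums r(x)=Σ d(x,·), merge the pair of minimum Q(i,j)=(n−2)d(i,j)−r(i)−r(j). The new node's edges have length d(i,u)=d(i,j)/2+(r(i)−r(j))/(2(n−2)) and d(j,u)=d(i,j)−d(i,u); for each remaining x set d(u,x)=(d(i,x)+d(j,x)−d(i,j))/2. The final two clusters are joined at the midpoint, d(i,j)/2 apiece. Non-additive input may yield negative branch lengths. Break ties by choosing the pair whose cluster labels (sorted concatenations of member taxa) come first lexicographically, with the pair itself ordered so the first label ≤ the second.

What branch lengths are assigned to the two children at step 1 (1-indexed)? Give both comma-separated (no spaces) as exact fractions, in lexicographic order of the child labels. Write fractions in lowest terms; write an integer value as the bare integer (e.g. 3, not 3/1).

7/8,1/8

1. join B+Z (d=1, Q=-91) ⇒ BZ; edges |B|=7/8, |Z|=1/8
  updated: d(A,BZ)=11, d(BZ,S)=25/2, d(BZ,U)=29/2, d(BZ,V)=13/2
2. join S+U (d=10, Q=-71) ⇒ SU; edges |S|=14/3, |U|=16/3
  updated: d(A,SU)=19/2, d(BZ,SU)=17/2, d(SU,V)=15/2
3. join A+SU (d=19/2, Q=-38) ⇒ ASU; edges |A|=25/4, |SU|=13/4
  updated: d(ASU,BZ)=5, d(ASU,V)=9/2
4. join ASU+BZ (d=5, Q=-16) ⇒ ABSUZ; edges |ASU|=3/2, |BZ|=7/2
  updated: d(ABSUZ,V)=3
5. join ABSUZ+V (d=3) ⇒ ABSUVZ; edges |ABSUZ|=3/2, |V|=3/2
final tree: (((A:25/4,(S:14/3,U:16/3):13/4):3/2,(B:7/8,Z:1/8):7/2):3/2,V:3/2)
total length: 57/2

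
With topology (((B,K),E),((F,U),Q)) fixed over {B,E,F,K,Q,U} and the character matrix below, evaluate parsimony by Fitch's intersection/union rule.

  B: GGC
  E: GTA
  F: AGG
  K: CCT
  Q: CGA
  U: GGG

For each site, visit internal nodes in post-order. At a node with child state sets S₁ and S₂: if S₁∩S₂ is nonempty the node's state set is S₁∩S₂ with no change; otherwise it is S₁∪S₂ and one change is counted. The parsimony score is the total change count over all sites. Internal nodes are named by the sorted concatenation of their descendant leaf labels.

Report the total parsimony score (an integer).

[col 0] BK: children B:{G}, K:{C} ∪→ {C,G}; cost 1
[col 0] BEK: children BK:{C,G}, E:{G} ∩→ {G}; cost 0
[col 0] FU: children F:{A}, U:{G} ∪→ {A,G}; cost 1
[col 0] FQU: children FU:{A,G}, Q:{C} ∪→ {A,C,G}; cost 1
[col 0] BEFKQU: children BEK:{G}, FQU:{A,C,G} ∩→ {G}; cost 0
[col 1] BK: children B:{G}, K:{C} ∪→ {C,G}; cost 1
[col 1] BEK: children BK:{C,G}, E:{T} ∪→ {C,G,T}; cost 1
[col 1] FU: children F:{G}, U:{G} ∩→ {G}; cost 0
[col 1] FQU: children FU:{G}, Q:{G} ∩→ {G}; cost 0
[col 1] BEFKQU: children BEK:{C,G,T}, FQU:{G} ∩→ {G}; cost 0
[col 2] BK: children B:{C}, K:{T} ∪→ {C,T}; cost 1
[col 2] BEK: children BK:{C,T}, E:{A} ∪→ {A,C,T}; cost 1
[col 2] FU: children F:{G}, U:{G} ∩→ {G}; cost 0
[col 2] FQU: children FU:{G}, Q:{A} ∪→ {A,G}; cost 1
[col 2] BEFKQU: children BEK:{A,C,T}, FQU:{A,G} ∩→ {A}; cost 0
per-site changes: [3, 2, 3]; total = 8

8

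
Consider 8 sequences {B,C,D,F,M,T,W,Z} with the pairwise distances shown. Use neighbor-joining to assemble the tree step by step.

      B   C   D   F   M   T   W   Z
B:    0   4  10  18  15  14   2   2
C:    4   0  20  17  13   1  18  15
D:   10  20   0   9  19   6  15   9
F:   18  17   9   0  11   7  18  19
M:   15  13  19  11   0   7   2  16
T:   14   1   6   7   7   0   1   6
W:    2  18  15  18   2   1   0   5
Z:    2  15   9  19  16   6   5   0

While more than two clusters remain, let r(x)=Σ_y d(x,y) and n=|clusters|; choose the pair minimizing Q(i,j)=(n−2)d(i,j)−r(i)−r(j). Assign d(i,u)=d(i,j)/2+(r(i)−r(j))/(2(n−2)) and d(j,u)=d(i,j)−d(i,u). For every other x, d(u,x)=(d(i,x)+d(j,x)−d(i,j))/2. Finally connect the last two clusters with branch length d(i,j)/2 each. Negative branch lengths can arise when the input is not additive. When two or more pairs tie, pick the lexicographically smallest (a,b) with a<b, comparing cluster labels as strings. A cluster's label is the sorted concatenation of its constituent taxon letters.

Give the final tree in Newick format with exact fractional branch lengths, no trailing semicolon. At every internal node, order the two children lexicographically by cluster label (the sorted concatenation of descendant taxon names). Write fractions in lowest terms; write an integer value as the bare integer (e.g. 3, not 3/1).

((((B:3/8,Z:13/8):53/16,(M:67/20,W:-27/20):67/16):21/16,(C:13/3,T:-10/3):51/16):69/32,(D:43/12,F:65/12):69/32)

1. join D+F (d=9, Q=-133) ⇒ DF; edges |D|=43/12, |F|=65/12
  updated: d(B,DF)=19/2, d(C,DF)=14, d(DF,M)=21/2, d(DF,T)=2, d(DF,W)=12, d(DF,Z)=19/2
2. join M+W (d=2, Q=-187/2) ⇒ MW; edges |M|=67/20, |W|=-27/20
  updated: d(B,MW)=15/2, d(C,MW)=29/2, d(DF,MW)=41/4, d(MW,T)=3, d(MW,Z)=19/2
3. join B+Z (d=2, Q=-71) ⇒ BZ; edges |B|=3/8, |Z|=13/8
  updated: d(BZ,C)=17/2, d(BZ,DF)=17/2, d(BZ,MW)=15/2, d(BZ,T)=9
4. join C+T (d=1, Q=-50) ⇒ CT; edges |C|=13/3, |T|=-10/3
  updated: d(BZ,CT)=33/4, d(CT,DF)=15/2, d(CT,MW)=33/4
5. join BZ+MW (d=15/2, Q=-141/4) ⇒ BMWZ; edges |BZ|=53/16, |MW|=67/16
  updated: d(BMWZ,CT)=9/2, d(BMWZ,DF)=45/8
6. join BMWZ+CT (d=9/2, Q=-141/8) ⇒ BCMTWZ; edges |BMWZ|=21/16, |CT|=51/16
  updated: d(BCMTWZ,DF)=69/16
7. join BCMTWZ+DF (d=69/16) ⇒ BCDFMTWZ; edges |BCMTWZ|=69/32, |DF|=69/32
final tree: ((((B:3/8,Z:13/8):53/16,(M:67/20,W:-27/20):67/16):21/16,(C:13/3,T:-10/3):51/16):69/32,(D:43/12,F:65/12):69/32)
total length: 485/16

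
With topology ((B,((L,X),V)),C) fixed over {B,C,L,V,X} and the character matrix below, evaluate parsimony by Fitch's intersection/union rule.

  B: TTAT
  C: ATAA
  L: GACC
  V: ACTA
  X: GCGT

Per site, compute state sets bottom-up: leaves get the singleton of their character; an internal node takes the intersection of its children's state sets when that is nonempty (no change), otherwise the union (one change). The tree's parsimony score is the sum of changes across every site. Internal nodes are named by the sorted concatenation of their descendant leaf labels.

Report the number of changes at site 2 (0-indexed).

3

LX@0: {G} ∩ {G} = {G} (intersection, +0)
LVX@0: {G} ∪ {A} = {A,G} (union, +1)
BLVX@0: {T} ∪ {A,G} = {A,G,T} (union, +1)
BCLVX@0: {A,G,T} ∩ {A} = {A} (intersection, +0)
LX@1: {A} ∪ {C} = {A,C} (union, +1)
LVX@1: {A,C} ∩ {C} = {C} (intersection, +0)
BLVX@1: {T} ∪ {C} = {C,T} (union, +1)
BCLVX@1: {C,T} ∩ {T} = {T} (intersection, +0)
LX@2: {C} ∪ {G} = {C,G} (union, +1)
LVX@2: {C,G} ∪ {T} = {C,G,T} (union, +1)
BLVX@2: {A} ∪ {C,G,T} = {A,C,G,T} (union, +1)
BCLVX@2: {A,C,G,T} ∩ {A} = {A} (intersection, +0)
LX@3: {C} ∪ {T} = {C,T} (union, +1)
LVX@3: {C,T} ∪ {A} = {A,C,T} (union, +1)
BLVX@3: {T} ∩ {A,C,T} = {T} (intersection, +0)
BCLVX@3: {T} ∪ {A} = {A,T} (union, +1)
per-site changes: [2, 2, 3, 3]; total = 10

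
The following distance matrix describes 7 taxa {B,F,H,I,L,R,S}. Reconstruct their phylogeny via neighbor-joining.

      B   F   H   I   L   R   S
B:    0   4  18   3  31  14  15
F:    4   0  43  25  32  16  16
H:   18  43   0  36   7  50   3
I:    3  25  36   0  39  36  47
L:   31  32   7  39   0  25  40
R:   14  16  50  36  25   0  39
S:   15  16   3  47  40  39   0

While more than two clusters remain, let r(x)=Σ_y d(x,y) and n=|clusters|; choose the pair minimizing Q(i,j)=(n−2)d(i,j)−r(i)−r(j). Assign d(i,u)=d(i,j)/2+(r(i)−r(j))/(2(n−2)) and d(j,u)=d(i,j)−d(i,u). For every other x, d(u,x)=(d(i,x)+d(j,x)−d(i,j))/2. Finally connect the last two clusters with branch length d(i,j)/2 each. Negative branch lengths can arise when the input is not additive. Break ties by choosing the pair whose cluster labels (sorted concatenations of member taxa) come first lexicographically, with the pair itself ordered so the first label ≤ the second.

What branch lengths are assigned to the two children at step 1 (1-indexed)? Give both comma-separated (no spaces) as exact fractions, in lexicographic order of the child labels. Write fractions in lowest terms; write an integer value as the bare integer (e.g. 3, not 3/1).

step 1: merge (H,S) at d=3, Q=-302; branch lengths H→6/5, S→9/5; new cluster HS
  updated: d(B,HS)=15, d(F,HS)=28, d(HS,I)=40, d(HS,L)=22, d(HS,R)=43
step 2: merge (HS,L) at d=22, Q=-209; branch lengths HS→87/8, L→89/8; new cluster HLS
  updated: d(B,HLS)=12, d(F,HLS)=19, d(HLS,I)=57/2, d(HLS,R)=23
step 3: merge (B,I) at d=3, Q=-233/2; branch lengths B→-101/12, I→137/12; new cluster BI
  updated: d(BI,F)=13, d(BI,HLS)=75/4, d(BI,R)=47/2
step 4: merge (BI,HLS) at d=75/4, Q=-157/2; branch lengths BI→8, HLS→43/4; new cluster BHILS
  updated: d(BHILS,F)=53/8, d(BHILS,R)=111/8
step 5: merge (BHILS,F) at d=53/8, Q=-73/2; branch lengths BHILS→9/4, F→35/8; new cluster BFHILS
  updated: d(BFHILS,R)=93/8
step 6: merge (BFHILS,R) at d=93/8; branch lengths BFHILS→93/16, R→93/16; new cluster BFHILRS
final tree: ((((B:-101/12,I:137/12):8,((H:6/5,S:9/5):87/8,L:89/8):43/4):9/4,F:35/8):93/16,R:93/16)
total length: 65

6/5,9/5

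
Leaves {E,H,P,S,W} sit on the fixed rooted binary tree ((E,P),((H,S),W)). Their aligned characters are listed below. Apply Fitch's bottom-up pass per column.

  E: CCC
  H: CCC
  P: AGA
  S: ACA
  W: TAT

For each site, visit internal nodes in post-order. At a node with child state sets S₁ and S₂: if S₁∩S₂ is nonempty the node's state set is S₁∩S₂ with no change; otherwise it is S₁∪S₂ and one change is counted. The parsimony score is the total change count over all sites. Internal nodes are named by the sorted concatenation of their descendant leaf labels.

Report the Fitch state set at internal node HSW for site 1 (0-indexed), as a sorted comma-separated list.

A,C

site 0, node EP: E={C} ∪ P={A} → {A,C} (+1)
site 0, node HS: H={C} ∪ S={A} → {A,C} (+1)
site 0, node HSW: HS={A,C} ∪ W={T} → {A,C,T} (+1)
site 0, node EHPSW: EP={A,C} ∩ HSW={A,C,T} → {A,C} (+0)
site 1, node EP: E={C} ∪ P={G} → {C,G} (+1)
site 1, node HS: H={C} ∩ S={C} → {C} (+0)
site 1, node HSW: HS={C} ∪ W={A} → {A,C} (+1)
site 1, node EHPSW: EP={C,G} ∩ HSW={A,C} → {C} (+0)
site 2, node EP: E={C} ∪ P={A} → {A,C} (+1)
site 2, node HS: H={C} ∪ S={A} → {A,C} (+1)
site 2, node HSW: HS={A,C} ∪ W={T} → {A,C,T} (+1)
site 2, node EHPSW: EP={A,C} ∩ HSW={A,C,T} → {A,C} (+0)
per-site changes: [3, 2, 3]; total = 8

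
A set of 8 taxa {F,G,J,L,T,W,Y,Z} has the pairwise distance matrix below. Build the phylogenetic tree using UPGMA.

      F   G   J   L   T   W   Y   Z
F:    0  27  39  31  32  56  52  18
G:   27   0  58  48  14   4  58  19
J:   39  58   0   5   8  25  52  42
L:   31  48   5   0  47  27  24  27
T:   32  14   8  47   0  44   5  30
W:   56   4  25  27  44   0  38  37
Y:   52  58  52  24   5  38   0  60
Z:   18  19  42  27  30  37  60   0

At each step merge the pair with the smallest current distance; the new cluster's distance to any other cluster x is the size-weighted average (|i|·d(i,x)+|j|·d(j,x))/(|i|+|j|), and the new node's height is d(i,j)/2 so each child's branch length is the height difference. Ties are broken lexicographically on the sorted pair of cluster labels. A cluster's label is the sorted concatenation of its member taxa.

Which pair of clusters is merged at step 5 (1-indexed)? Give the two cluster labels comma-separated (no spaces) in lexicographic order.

1. join G+W (d=4) ⇒ GW; edges |G|=2, |W|=2
  updated: d(F,GW)=83/2, d(GW,J)=83/2, d(GW,L)=75/2, d(GW,T)=29, d(GW,Y)=48, d(GW,Z)=28
2. join J+L (d=5) ⇒ JL; edges |J|=5/2, |L|=5/2
  updated: d(F,JL)=35, d(GW,JL)=79/2, d(JL,T)=55/2, d(JL,Y)=38, d(JL,Z)=69/2
3. join T+Y (d=5) ⇒ TY; edges |T|=5/2, |Y|=5/2
  updated: d(F,TY)=42, d(GW,TY)=77/2, d(JL,TY)=131/4, d(TY,Z)=45
4. join F+Z (d=18) ⇒ FZ; edges |F|=9, |Z|=9
  updated: d(FZ,GW)=139/4, d(FZ,JL)=139/4, d(FZ,TY)=87/2
5. join JL+TY (d=131/4) ⇒ JLTY; edges |JL|=111/8, |TY|=111/8
  updated: d(FZ,JLTY)=313/8, d(GW,JLTY)=39
6. join FZ+GW (d=139/4) ⇒ FGWZ; edges |FZ|=67/8, |GW|=123/8
  updated: d(FGWZ,JLTY)=625/16
7. join FGWZ+JLTY (d=625/16) ⇒ FGJLTWYZ; edges |FGWZ|=69/32, |JLTY|=101/32
final tree: (((F:9,Z:9):67/8,(G:2,W:2):123/8):69/32,((J:5/2,L:5/2):111/8,(T:5/2,Y:5/2):111/8):101/32)
total length: 1421/16

JL,TY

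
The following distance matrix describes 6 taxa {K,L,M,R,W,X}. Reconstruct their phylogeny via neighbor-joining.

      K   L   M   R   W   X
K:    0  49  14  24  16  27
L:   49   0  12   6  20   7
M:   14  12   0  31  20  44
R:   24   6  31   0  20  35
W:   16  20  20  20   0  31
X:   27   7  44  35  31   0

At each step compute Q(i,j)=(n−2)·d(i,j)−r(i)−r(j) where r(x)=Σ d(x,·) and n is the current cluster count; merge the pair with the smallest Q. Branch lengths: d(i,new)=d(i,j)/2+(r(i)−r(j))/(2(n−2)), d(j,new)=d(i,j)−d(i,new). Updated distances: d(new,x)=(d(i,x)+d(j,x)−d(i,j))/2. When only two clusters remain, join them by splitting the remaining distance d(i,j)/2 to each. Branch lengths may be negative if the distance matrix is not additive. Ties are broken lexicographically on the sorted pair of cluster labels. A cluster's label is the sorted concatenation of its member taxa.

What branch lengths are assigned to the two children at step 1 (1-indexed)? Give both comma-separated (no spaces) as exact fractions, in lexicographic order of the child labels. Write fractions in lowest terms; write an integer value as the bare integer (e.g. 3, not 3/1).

1. join L+X (d=7, Q=-210) ⇒ LX; edges |L|=-11/4, |X|=39/4
  updated: d(K,LX)=69/2, d(LX,M)=49/2, d(LX,R)=17, d(LX,W)=22
2. join LX+R (d=17, Q=-139) ⇒ LRX; edges |LX|=19/2, |R|=15/2
  updated: d(K,LRX)=83/4, d(LRX,M)=77/4, d(LRX,W)=25/2
3. join K+M (d=14, Q=-76) ⇒ KM; edges |K|=51/8, |M|=61/8
  updated: d(KM,LRX)=13, d(KM,W)=11
4. join KM+LRX (d=13, Q=-73/2) ⇒ KLMRX; edges |KM|=23/4, |LRX|=29/4
  updated: d(KLMRX,W)=21/4
5. join KLMRX+W (d=21/4) ⇒ KLMRWX; edges |KLMRX|=21/8, |W|=21/8
final tree: (((K:51/8,M:61/8):23/4,((L:-11/4,X:39/4):19/2,R:15/2):29/4):21/8,W:21/8)
total length: 225/4

-11/4,39/4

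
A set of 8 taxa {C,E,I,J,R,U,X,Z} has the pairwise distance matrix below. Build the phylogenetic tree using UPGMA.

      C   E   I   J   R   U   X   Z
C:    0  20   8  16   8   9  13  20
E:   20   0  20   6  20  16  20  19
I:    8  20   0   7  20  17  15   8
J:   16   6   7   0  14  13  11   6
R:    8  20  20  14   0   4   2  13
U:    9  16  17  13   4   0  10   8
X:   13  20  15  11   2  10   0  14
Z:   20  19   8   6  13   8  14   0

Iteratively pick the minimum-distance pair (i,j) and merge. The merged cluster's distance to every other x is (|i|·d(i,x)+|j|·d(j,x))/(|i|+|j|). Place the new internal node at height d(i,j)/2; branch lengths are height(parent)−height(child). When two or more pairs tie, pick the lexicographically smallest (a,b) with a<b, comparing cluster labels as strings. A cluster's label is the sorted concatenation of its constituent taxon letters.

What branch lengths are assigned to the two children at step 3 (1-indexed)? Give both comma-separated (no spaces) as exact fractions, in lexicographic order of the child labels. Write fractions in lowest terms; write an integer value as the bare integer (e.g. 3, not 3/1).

step 1: merge (R,X) at d=2; branch lengths R→1, X→1; new cluster RX
  updated: d(C,RX)=21/2, d(E,RX)=20, d(I,RX)=35/2, d(J,RX)=25/2, d(RX,U)=7, d(RX,Z)=27/2
step 2: merge (E,J) at d=6; branch lengths E→3, J→3; new cluster EJ
  updated: d(C,EJ)=18, d(EJ,I)=27/2, d(EJ,RX)=65/4, d(EJ,U)=29/2, d(EJ,Z)=25/2
step 3: merge (RX,U) at d=7; branch lengths RX→5/2, U→7/2; new cluster RUX
  updated: d(C,RUX)=10, d(EJ,RUX)=47/3, d(I,RUX)=52/3, d(RUX,Z)=35/3
step 4: merge (C,I) at d=8; branch lengths C→4, I→4; new cluster CI
  updated: d(CI,EJ)=63/4, d(CI,RUX)=41/3, d(CI,Z)=14
step 5: merge (RUX,Z) at d=35/3; branch lengths RUX→7/3, Z→35/6; new cluster RUXZ
  updated: d(CI,RUXZ)=55/4, d(EJ,RUXZ)=119/8
step 6: merge (CI,RUXZ) at d=55/4; branch lengths CI→23/8, RUXZ→25/24; new cluster CIRUXZ
  updated: d(CIRUXZ,EJ)=91/6
step 7: merge (CIRUXZ,EJ) at d=91/6; branch lengths CIRUXZ→17/24, EJ→55/12; new cluster CEIJRUXZ
final tree: (((C:4,I:4):23/8,(((R:1,X:1):5/2,U:7/2):7/3,Z:35/6):25/24):17/24,(E:3,J:3):55/12)
total length: 315/8

5/2,7/2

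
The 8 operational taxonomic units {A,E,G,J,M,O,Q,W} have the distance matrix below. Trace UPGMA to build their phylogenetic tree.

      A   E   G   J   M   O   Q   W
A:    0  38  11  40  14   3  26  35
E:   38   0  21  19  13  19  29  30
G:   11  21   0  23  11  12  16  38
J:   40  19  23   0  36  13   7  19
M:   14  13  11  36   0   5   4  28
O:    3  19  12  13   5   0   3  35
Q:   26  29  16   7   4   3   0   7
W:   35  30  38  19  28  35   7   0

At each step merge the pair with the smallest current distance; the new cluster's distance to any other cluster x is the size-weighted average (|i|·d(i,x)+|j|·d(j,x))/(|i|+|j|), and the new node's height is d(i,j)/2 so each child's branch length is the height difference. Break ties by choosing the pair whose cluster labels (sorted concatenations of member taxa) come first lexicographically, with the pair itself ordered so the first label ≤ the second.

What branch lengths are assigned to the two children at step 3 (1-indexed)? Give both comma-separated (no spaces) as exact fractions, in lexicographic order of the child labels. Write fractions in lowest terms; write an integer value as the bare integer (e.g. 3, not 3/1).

1. join A+O (d=3) ⇒ AO; edges |A|=3/2, |O|=3/2
  updated: d(AO,E)=57/2, d(AO,G)=23/2, d(AO,J)=53/2, d(AO,M)=19/2, d(AO,Q)=29/2, d(AO,W)=35
2. join M+Q (d=4) ⇒ MQ; edges |M|=2, |Q|=2
  updated: d(AO,MQ)=12, d(E,MQ)=21, d(G,MQ)=27/2, d(J,MQ)=43/2, d(MQ,W)=35/2
3. join AO+G (d=23/2) ⇒ AGO; edges |AO|=17/4, |G|=23/4
  updated: d(AGO,E)=26, d(AGO,J)=76/3, d(AGO,MQ)=25/2, d(AGO,W)=36
4. join AGO+MQ (d=25/2) ⇒ AGMOQ; edges |AGO|=1/2, |MQ|=17/4
  updated: d(AGMOQ,E)=24, d(AGMOQ,J)=119/5, d(AGMOQ,W)=143/5
5. join E+J (d=19) ⇒ EJ; edges |E|=19/2, |J|=19/2
  updated: d(AGMOQ,EJ)=239/10, d(EJ,W)=49/2
6. join AGMOQ+EJ (d=239/10) ⇒ AEGJMOQ; edges |AGMOQ|=57/10, |EJ|=49/20
  updated: d(AEGJMOQ,W)=192/7
7. join AEGJMOQ+W (d=192/7) ⇒ AEGJMOQW; edges |AEGJMOQ|=247/140, |W|=96/7
final tree: (((((A:3/2,O:3/2):17/4,G:23/4):1/2,(M:2,Q:2):17/4):57/10,(E:19/2,J:19/2):49/20):247/140,W:96/7)
total length: 9013/140

17/4,23/4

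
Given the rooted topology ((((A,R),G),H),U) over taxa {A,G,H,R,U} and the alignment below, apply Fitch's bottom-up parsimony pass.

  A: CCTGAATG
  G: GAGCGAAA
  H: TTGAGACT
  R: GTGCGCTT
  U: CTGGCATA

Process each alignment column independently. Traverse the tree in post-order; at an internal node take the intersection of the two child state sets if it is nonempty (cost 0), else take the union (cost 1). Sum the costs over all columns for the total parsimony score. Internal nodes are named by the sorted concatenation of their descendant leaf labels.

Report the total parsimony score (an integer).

17

site 0, node AR: A={C} ∪ R={G} → {C,G} (+1)
site 0, node AGR: AR={C,G} ∩ G={G} → {G} (+0)
site 0, node AGHR: AGR={G} ∪ H={T} → {G,T} (+1)
site 0, node AGHRU: AGHR={G,T} ∪ U={C} → {C,G,T} (+1)
site 1, node AR: A={C} ∪ R={T} → {C,T} (+1)
site 1, node AGR: AR={C,T} ∪ G={A} → {A,C,T} (+1)
site 1, node AGHR: AGR={A,C,T} ∩ H={T} → {T} (+0)
site 1, node AGHRU: AGHR={T} ∩ U={T} → {T} (+0)
site 2, node AR: A={T} ∪ R={G} → {G,T} (+1)
site 2, node AGR: AR={G,T} ∩ G={G} → {G} (+0)
site 2, node AGHR: AGR={G} ∩ H={G} → {G} (+0)
site 2, node AGHRU: AGHR={G} ∩ U={G} → {G} (+0)
site 3, node AR: A={G} ∪ R={C} → {C,G} (+1)
site 3, node AGR: AR={C,G} ∩ G={C} → {C} (+0)
site 3, node AGHR: AGR={C} ∪ H={A} → {A,C} (+1)
site 3, node AGHRU: AGHR={A,C} ∪ U={G} → {A,C,G} (+1)
site 4, node AR: A={A} ∪ R={G} → {A,G} (+1)
site 4, node AGR: AR={A,G} ∩ G={G} → {G} (+0)
site 4, node AGHR: AGR={G} ∩ H={G} → {G} (+0)
site 4, node AGHRU: AGHR={G} ∪ U={C} → {C,G} (+1)
site 5, node AR: A={A} ∪ R={C} → {A,C} (+1)
site 5, node AGR: AR={A,C} ∩ G={A} → {A} (+0)
site 5, node AGHR: AGR={A} ∩ H={A} → {A} (+0)
site 5, node AGHRU: AGHR={A} ∩ U={A} → {A} (+0)
site 6, node AR: A={T} ∩ R={T} → {T} (+0)
site 6, node AGR: AR={T} ∪ G={A} → {A,T} (+1)
site 6, node AGHR: AGR={A,T} ∪ H={C} → {A,C,T} (+1)
site 6, node AGHRU: AGHR={A,C,T} ∩ U={T} → {T} (+0)
site 7, node AR: A={G} ∪ R={T} → {G,T} (+1)
site 7, node AGR: AR={G,T} ∪ G={A} → {A,G,T} (+1)
site 7, node AGHR: AGR={A,G,T} ∩ H={T} → {T} (+0)
site 7, node AGHRU: AGHR={T} ∪ U={A} → {A,T} (+1)
per-site changes: [3, 2, 1, 3, 2, 1, 2, 3]; total = 17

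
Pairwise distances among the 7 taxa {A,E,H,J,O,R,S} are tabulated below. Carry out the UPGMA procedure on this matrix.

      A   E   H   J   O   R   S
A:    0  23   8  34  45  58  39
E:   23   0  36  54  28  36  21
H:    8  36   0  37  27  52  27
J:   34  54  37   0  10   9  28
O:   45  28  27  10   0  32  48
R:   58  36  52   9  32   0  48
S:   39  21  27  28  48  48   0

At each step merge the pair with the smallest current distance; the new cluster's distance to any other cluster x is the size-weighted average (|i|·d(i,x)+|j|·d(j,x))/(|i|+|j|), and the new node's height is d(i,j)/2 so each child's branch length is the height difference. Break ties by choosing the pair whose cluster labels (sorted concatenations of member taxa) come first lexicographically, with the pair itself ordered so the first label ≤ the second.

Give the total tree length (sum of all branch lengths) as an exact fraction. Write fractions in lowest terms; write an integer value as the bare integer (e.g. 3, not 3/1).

691/8

step 1: merge (A,H) at d=8; branch lengths A→4, H→4; new cluster AH
  updated: d(AH,E)=59/2, d(AH,J)=71/2, d(AH,O)=36, d(AH,R)=55, d(AH,S)=33
step 2: merge (J,R) at d=9; branch lengths J→9/2, R→9/2; new cluster JR
  updated: d(AH,JR)=181/4, d(E,JR)=45, d(JR,O)=21, d(JR,S)=38
step 3: merge (E,S) at d=21; branch lengths E→21/2, S→21/2; new cluster ES
  updated: d(AH,ES)=125/4, d(ES,JR)=83/2, d(ES,O)=38
step 4: merge (JR,O) at d=21; branch lengths JR→6, O→21/2; new cluster JOR
  updated: d(AH,JOR)=253/6, d(ES,JOR)=121/3
step 5: merge (AH,ES) at d=125/4; branch lengths AH→93/8, ES→41/8; new cluster AEHS
  updated: d(AEHS,JOR)=165/4
step 6: merge (AEHS,JOR) at d=165/4; branch lengths AEHS→5, JOR→81/8; new cluster AEHJORS
final tree: (((A:4,H:4):93/8,(E:21/2,S:21/2):41/8):5,((J:9/2,R:9/2):6,O:21/2):81/8)
total length: 691/8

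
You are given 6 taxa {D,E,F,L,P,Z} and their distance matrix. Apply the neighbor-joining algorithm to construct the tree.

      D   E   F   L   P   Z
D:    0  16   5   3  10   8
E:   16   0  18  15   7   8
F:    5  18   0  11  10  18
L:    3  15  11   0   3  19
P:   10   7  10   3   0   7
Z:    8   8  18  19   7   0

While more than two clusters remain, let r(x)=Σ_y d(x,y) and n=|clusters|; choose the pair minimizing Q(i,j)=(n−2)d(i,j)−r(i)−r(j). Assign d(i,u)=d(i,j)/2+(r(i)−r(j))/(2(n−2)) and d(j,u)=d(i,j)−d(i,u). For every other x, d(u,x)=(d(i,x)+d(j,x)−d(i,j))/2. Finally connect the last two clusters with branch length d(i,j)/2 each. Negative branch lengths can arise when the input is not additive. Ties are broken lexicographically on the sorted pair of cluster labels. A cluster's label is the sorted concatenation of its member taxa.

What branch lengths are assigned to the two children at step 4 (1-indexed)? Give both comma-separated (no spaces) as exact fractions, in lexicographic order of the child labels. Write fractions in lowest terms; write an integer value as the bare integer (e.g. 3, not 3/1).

9/4,17/4

step 1: merge (E,Z) at d=8, Q=-92; branch lengths E→9/2, Z→7/2; new cluster EZ
  updated: d(D,EZ)=8, d(EZ,F)=14, d(EZ,L)=13, d(EZ,P)=3
step 2: merge (EZ,P) at d=3, Q=-55; branch lengths EZ→7/2, P→-1/2; new cluster EPZ
  updated: d(D,EPZ)=15/2, d(EPZ,F)=21/2, d(EPZ,L)=13/2
step 3: merge (D,F) at d=5, Q=-32; branch lengths D→-1/4, F→21/4; new cluster DF
  updated: d(DF,EPZ)=13/2, d(DF,L)=9/2
step 4: merge (DF,EPZ) at d=13/2, Q=-35/2; branch lengths DF→9/4, EPZ→17/4; new cluster DEFPZ
  updated: d(DEFPZ,L)=9/4
step 5: merge (DEFPZ,L) at d=9/4; branch lengths DEFPZ→9/8, L→9/8; new cluster DEFLPZ
final tree: (((D:-1/4,F:21/4):9/4,((E:9/2,Z:7/2):7/2,P:-1/2):17/4):9/8,L:9/8)
total length: 99/4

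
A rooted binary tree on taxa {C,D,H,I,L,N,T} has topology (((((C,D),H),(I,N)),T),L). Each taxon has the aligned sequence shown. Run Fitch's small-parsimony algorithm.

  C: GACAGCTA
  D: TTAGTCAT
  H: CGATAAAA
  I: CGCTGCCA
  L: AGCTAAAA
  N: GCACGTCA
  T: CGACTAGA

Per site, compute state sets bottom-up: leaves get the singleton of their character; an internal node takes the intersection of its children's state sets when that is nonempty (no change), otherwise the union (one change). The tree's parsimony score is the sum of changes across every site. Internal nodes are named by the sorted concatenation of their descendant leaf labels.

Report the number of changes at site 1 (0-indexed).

3

site 0, node CD: C={G} ∪ D={T} → {G,T} (+1)
site 0, node CDH: CD={G,T} ∪ H={C} → {C,G,T} (+1)
site 0, node IN: I={C} ∪ N={G} → {C,G} (+1)
site 0, node CDHIN: CDH={C,G,T} ∩ IN={C,G} → {C,G} (+0)
site 0, node CDHINT: CDHIN={C,G} ∩ T={C} → {C} (+0)
site 0, node CDHILNT: CDHINT={C} ∪ L={A} → {A,C} (+1)
site 1, node CD: C={A} ∪ D={T} → {A,T} (+1)
site 1, node CDH: CD={A,T} ∪ H={G} → {A,G,T} (+1)
site 1, node IN: I={G} ∪ N={C} → {C,G} (+1)
site 1, node CDHIN: CDH={A,G,T} ∩ IN={C,G} → {G} (+0)
site 1, node CDHINT: CDHIN={G} ∩ T={G} → {G} (+0)
site 1, node CDHILNT: CDHINT={G} ∩ L={G} → {G} (+0)
site 2, node CD: C={C} ∪ D={A} → {A,C} (+1)
site 2, node CDH: CD={A,C} ∩ H={A} → {A} (+0)
site 2, node IN: I={C} ∪ N={A} → {A,C} (+1)
site 2, node CDHIN: CDH={A} ∩ IN={A,C} → {A} (+0)
site 2, node CDHINT: CDHIN={A} ∩ T={A} → {A} (+0)
site 2, node CDHILNT: CDHINT={A} ∪ L={C} → {A,C} (+1)
site 3, node CD: C={A} ∪ D={G} → {A,G} (+1)
site 3, node CDH: CD={A,G} ∪ H={T} → {A,G,T} (+1)
site 3, node IN: I={T} ∪ N={C} → {C,T} (+1)
site 3, node CDHIN: CDH={A,G,T} ∩ IN={C,T} → {T} (+0)
site 3, node CDHINT: CDHIN={T} ∪ T={C} → {C,T} (+1)
site 3, node CDHILNT: CDHINT={C,T} ∩ L={T} → {T} (+0)
site 4, node CD: C={G} ∪ D={T} → {G,T} (+1)
site 4, node CDH: CD={G,T} ∪ H={A} → {A,G,T} (+1)
site 4, node IN: I={G} ∩ N={G} → {G} (+0)
site 4, node CDHIN: CDH={A,G,T} ∩ IN={G} → {G} (+0)
site 4, node CDHINT: CDHIN={G} ∪ T={T} → {G,T} (+1)
site 4, node CDHILNT: CDHINT={G,T} ∪ L={A} → {A,G,T} (+1)
site 5, node CD: C={C} ∩ D={C} → {C} (+0)
site 5, node CDH: CD={C} ∪ H={A} → {A,C} (+1)
site 5, node IN: I={C} ∪ N={T} → {C,T} (+1)
site 5, node CDHIN: CDH={A,C} ∩ IN={C,T} → {C} (+0)
site 5, node CDHINT: CDHIN={C} ∪ T={A} → {A,C} (+1)
site 5, node CDHILNT: CDHINT={A,C} ∩ L={A} → {A} (+0)
site 6, node CD: C={T} ∪ D={A} → {A,T} (+1)
site 6, node CDH: CD={A,T} ∩ H={A} → {A} (+0)
site 6, node IN: I={C} ∩ N={C} → {C} (+0)
site 6, node CDHIN: CDH={A} ∪ IN={C} → {A,C} (+1)
site 6, node CDHINT: CDHIN={A,C} ∪ T={G} → {A,C,G} (+1)
site 6, node CDHILNT: CDHINT={A,C,G} ∩ L={A} → {A} (+0)
site 7, node CD: C={A} ∪ D={T} → {A,T} (+1)
site 7, node CDH: CD={A,T} ∩ H={A} → {A} (+0)
site 7, node IN: I={A} ∩ N={A} → {A} (+0)
site 7, node CDHIN: CDH={A} ∩ IN={A} → {A} (+0)
site 7, node CDHINT: CDHIN={A} ∩ T={A} → {A} (+0)
site 7, node CDHILNT: CDHINT={A} ∩ L={A} → {A} (+0)
per-site changes: [4, 3, 3, 4, 4, 3, 3, 1]; total = 25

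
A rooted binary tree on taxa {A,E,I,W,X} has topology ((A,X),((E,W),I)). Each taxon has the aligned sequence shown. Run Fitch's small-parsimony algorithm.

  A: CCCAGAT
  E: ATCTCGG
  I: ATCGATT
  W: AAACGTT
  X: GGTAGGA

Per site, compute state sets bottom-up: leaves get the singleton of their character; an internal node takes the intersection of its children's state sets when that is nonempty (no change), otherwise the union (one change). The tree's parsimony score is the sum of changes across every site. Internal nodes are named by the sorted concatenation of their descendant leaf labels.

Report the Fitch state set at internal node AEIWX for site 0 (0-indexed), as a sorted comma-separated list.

site 0, node AX: A={C} ∪ X={G} → {C,G} (+1)
site 0, node EW: E={A} ∩ W={A} → {A} (+0)
site 0, node EIW: EW={A} ∩ I={A} → {A} (+0)
site 0, node AEIWX: AX={C,G} ∪ EIW={A} → {A,C,G} (+1)
site 1, node AX: A={C} ∪ X={G} → {C,G} (+1)
site 1, node EW: E={T} ∪ W={A} → {A,T} (+1)
site 1, node EIW: EW={A,T} ∩ I={T} → {T} (+0)
site 1, node AEIWX: AX={C,G} ∪ EIW={T} → {C,G,T} (+1)
site 2, node AX: A={C} ∪ X={T} → {C,T} (+1)
site 2, node EW: E={C} ∪ W={A} → {A,C} (+1)
site 2, node EIW: EW={A,C} ∩ I={C} → {C} (+0)
site 2, node AEIWX: AX={C,T} ∩ EIW={C} → {C} (+0)
site 3, node AX: A={A} ∩ X={A} → {A} (+0)
site 3, node EW: E={T} ∪ W={C} → {C,T} (+1)
site 3, node EIW: EW={C,T} ∪ I={G} → {C,G,T} (+1)
site 3, node AEIWX: AX={A} ∪ EIW={C,G,T} → {A,C,G,T} (+1)
site 4, node AX: A={G} ∩ X={G} → {G} (+0)
site 4, node EW: E={C} ∪ W={G} → {C,G} (+1)
site 4, node EIW: EW={C,G} ∪ I={A} → {A,C,G} (+1)
site 4, node AEIWX: AX={G} ∩ EIW={A,C,G} → {G} (+0)
site 5, node AX: A={A} ∪ X={G} → {A,G} (+1)
site 5, node EW: E={G} ∪ W={T} → {G,T} (+1)
site 5, node EIW: EW={G,T} ∩ I={T} → {T} (+0)
site 5, node AEIWX: AX={A,G} ∪ EIW={T} → {A,G,T} (+1)
site 6, node AX: A={T} ∪ X={A} → {A,T} (+1)
site 6, node EW: E={G} ∪ W={T} → {G,T} (+1)
site 6, node EIW: EW={G,T} ∩ I={T} → {T} (+0)
site 6, node AEIWX: AX={A,T} ∩ EIW={T} → {T} (+0)
per-site changes: [2, 3, 2, 3, 2, 3, 2]; total = 17

A,C,G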